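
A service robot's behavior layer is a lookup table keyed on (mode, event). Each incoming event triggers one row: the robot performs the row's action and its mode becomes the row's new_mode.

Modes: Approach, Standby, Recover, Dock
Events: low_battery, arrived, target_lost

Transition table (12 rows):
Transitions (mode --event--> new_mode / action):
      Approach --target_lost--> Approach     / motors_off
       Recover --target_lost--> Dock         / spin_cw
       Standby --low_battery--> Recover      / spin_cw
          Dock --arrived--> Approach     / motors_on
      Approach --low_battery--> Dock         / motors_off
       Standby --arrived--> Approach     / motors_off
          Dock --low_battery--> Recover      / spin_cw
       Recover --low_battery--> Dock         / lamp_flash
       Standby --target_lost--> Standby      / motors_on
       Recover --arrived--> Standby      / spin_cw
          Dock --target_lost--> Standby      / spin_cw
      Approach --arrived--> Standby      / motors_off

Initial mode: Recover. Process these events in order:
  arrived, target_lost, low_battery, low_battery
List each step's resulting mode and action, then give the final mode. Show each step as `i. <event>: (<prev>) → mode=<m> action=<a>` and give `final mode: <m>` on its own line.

final mode: Dock

1. arrived: (Recover) → mode=Standby action=spin_cw
2. target_lost: (Standby) → mode=Standby action=motors_on
3. low_battery: (Standby) → mode=Recover action=spin_cw
4. low_battery: (Recover) → mode=Dock action=lamp_flash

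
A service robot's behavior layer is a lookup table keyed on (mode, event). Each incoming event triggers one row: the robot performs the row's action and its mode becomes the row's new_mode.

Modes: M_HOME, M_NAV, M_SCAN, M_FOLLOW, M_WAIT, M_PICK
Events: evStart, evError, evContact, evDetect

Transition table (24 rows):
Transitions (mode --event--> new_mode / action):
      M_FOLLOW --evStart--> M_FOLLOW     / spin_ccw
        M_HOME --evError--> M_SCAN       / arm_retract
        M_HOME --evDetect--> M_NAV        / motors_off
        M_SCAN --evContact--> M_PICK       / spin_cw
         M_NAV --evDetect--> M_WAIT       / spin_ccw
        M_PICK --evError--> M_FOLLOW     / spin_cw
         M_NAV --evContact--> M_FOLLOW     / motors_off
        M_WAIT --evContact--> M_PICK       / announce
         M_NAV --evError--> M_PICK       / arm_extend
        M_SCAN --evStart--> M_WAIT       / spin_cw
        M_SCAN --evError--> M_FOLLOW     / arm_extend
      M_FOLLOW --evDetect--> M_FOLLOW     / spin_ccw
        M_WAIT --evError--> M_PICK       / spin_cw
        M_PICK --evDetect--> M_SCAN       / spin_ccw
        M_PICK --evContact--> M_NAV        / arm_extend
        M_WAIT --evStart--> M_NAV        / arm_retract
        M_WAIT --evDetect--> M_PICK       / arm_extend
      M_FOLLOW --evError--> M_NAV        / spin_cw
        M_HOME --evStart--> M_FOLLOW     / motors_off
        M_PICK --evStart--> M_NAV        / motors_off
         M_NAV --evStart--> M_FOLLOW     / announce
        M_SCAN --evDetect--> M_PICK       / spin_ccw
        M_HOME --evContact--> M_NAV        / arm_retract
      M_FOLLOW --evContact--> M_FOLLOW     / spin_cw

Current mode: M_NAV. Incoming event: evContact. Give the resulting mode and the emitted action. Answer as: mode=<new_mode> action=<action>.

mode=M_FOLLOW action=motors_off

current mode = M_NAV; filter table to that mode:
  (M_NAV, evDetect) → (M_WAIT, spin_ccw)
  (M_NAV, evContact) → (M_FOLLOW, motors_off)  ← event matches
  (M_NAV, evError) → (M_PICK, arm_extend)
  (M_NAV, evStart) → (M_FOLLOW, announce)
event = evContact selects (M_FOLLOW, motors_off)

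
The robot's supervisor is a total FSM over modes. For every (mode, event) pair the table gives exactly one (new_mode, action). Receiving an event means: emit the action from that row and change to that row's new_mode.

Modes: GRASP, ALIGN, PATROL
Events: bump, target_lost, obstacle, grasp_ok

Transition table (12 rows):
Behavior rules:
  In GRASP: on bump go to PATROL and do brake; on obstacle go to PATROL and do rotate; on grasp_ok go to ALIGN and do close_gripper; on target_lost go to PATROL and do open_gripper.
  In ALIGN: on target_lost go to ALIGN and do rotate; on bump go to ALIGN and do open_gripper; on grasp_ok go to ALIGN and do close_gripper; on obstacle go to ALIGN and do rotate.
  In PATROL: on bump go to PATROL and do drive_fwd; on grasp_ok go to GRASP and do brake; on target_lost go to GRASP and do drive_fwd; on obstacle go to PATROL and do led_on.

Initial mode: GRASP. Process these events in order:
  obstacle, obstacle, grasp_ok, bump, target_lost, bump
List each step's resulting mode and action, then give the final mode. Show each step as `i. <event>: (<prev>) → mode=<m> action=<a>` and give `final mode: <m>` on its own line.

final mode: PATROL

1. obstacle: (GRASP) → mode=PATROL action=rotate
2. obstacle: (PATROL) → mode=PATROL action=led_on
3. grasp_ok: (PATROL) → mode=GRASP action=brake
4. bump: (GRASP) → mode=PATROL action=brake
5. target_lost: (PATROL) → mode=GRASP action=drive_fwd
6. bump: (GRASP) → mode=PATROL action=brake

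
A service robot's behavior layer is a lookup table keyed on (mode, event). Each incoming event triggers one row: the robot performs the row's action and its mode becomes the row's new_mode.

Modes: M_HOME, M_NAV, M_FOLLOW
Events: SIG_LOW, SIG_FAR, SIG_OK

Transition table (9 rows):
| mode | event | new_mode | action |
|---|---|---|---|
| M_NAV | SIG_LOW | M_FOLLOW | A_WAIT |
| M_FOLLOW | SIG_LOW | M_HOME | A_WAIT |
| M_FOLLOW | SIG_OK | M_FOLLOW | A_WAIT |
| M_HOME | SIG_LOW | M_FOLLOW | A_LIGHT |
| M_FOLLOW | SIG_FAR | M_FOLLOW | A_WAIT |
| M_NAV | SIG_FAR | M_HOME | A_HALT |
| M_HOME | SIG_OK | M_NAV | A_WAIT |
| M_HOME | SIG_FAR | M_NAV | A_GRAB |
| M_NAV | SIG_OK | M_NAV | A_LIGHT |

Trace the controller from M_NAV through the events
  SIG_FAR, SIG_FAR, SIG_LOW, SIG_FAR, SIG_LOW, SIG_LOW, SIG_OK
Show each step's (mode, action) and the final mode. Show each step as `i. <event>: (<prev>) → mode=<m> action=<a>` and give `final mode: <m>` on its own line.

final mode: M_FOLLOW

1. SIG_FAR: (M_NAV) → mode=M_HOME action=A_HALT
2. SIG_FAR: (M_HOME) → mode=M_NAV action=A_GRAB
3. SIG_LOW: (M_NAV) → mode=M_FOLLOW action=A_WAIT
4. SIG_FAR: (M_FOLLOW) → mode=M_FOLLOW action=A_WAIT
5. SIG_LOW: (M_FOLLOW) → mode=M_HOME action=A_WAIT
6. SIG_LOW: (M_HOME) → mode=M_FOLLOW action=A_LIGHT
7. SIG_OK: (M_FOLLOW) → mode=M_FOLLOW action=A_WAIT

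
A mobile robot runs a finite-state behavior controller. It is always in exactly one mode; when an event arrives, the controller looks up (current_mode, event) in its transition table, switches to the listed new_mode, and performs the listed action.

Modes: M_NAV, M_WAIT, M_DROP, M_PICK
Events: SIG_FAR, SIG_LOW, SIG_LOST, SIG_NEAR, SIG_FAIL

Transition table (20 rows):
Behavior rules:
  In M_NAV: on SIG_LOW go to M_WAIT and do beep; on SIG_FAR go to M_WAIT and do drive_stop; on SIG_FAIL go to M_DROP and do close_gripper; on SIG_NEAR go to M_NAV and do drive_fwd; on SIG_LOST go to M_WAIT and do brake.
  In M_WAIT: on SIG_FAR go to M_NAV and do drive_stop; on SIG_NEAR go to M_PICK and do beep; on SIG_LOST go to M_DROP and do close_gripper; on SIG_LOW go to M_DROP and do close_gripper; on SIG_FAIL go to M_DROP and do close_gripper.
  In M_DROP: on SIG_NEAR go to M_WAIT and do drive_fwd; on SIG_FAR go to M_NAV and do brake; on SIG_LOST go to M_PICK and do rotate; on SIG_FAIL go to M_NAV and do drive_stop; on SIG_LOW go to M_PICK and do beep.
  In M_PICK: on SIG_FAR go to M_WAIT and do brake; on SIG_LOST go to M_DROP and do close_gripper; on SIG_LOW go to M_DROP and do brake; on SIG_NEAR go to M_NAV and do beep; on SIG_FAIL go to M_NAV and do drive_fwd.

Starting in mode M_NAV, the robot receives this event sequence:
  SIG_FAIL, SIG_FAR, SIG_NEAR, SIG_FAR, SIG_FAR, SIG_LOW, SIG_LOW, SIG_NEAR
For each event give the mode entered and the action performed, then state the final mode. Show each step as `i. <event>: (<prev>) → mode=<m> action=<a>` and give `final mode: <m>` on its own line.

final mode: M_WAIT

1. SIG_FAIL: (M_NAV) → mode=M_DROP action=close_gripper
2. SIG_FAR: (M_DROP) → mode=M_NAV action=brake
3. SIG_NEAR: (M_NAV) → mode=M_NAV action=drive_fwd
4. SIG_FAR: (M_NAV) → mode=M_WAIT action=drive_stop
5. SIG_FAR: (M_WAIT) → mode=M_NAV action=drive_stop
6. SIG_LOW: (M_NAV) → mode=M_WAIT action=beep
7. SIG_LOW: (M_WAIT) → mode=M_DROP action=close_gripper
8. SIG_NEAR: (M_DROP) → mode=M_WAIT action=drive_fwd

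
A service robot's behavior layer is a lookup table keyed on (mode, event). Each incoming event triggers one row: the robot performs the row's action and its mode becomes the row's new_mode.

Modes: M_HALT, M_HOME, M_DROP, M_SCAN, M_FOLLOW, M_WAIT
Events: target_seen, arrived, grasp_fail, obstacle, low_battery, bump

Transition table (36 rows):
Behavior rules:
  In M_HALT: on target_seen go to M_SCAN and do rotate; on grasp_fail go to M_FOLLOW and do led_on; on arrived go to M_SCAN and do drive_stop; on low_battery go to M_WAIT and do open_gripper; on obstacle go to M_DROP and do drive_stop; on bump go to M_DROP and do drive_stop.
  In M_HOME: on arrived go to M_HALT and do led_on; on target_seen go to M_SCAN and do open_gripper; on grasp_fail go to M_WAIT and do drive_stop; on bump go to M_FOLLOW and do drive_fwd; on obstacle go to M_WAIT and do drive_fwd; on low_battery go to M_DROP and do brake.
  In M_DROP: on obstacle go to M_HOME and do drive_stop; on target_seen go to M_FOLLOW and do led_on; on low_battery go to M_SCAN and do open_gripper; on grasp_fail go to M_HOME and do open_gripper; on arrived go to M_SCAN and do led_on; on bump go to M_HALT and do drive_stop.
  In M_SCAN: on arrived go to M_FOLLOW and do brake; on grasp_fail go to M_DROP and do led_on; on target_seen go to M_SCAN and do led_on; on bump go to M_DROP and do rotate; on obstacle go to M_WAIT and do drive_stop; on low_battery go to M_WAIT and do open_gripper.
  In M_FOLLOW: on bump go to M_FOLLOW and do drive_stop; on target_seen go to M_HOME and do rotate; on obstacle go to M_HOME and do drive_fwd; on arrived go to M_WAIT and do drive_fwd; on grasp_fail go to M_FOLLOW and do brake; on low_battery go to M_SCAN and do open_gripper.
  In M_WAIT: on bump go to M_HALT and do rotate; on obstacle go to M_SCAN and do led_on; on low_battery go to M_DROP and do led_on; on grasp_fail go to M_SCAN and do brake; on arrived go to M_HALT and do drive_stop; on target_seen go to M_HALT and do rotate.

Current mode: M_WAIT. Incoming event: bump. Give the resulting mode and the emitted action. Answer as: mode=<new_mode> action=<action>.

mode=M_HALT action=rotate

current mode = M_WAIT; filter table to that mode:
  (M_WAIT, bump) → (M_HALT, rotate)  ← event matches
  (M_WAIT, obstacle) → (M_SCAN, led_on)
  (M_WAIT, low_battery) → (M_DROP, led_on)
  (M_WAIT, grasp_fail) → (M_SCAN, brake)
  (M_WAIT, arrived) → (M_HALT, drive_stop)
  (M_WAIT, target_seen) → (M_HALT, rotate)
event = bump selects (M_HALT, rotate)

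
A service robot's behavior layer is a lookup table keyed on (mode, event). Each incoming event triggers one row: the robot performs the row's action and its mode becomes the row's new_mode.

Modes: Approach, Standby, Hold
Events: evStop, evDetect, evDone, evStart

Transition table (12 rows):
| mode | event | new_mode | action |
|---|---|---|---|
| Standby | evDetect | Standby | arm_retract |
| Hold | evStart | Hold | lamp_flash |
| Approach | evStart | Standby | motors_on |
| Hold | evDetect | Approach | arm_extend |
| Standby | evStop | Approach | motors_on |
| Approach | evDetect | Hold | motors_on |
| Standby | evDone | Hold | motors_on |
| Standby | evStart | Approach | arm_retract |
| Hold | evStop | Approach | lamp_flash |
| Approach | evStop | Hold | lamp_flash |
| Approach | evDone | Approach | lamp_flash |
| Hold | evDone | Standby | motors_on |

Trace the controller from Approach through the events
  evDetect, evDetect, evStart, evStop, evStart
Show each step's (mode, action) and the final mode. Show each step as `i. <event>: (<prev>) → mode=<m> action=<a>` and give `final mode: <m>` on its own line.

final mode: Standby

1. evDetect: (Approach) → mode=Hold action=motors_on
2. evDetect: (Hold) → mode=Approach action=arm_extend
3. evStart: (Approach) → mode=Standby action=motors_on
4. evStop: (Standby) → mode=Approach action=motors_on
5. evStart: (Approach) → mode=Standby action=motors_on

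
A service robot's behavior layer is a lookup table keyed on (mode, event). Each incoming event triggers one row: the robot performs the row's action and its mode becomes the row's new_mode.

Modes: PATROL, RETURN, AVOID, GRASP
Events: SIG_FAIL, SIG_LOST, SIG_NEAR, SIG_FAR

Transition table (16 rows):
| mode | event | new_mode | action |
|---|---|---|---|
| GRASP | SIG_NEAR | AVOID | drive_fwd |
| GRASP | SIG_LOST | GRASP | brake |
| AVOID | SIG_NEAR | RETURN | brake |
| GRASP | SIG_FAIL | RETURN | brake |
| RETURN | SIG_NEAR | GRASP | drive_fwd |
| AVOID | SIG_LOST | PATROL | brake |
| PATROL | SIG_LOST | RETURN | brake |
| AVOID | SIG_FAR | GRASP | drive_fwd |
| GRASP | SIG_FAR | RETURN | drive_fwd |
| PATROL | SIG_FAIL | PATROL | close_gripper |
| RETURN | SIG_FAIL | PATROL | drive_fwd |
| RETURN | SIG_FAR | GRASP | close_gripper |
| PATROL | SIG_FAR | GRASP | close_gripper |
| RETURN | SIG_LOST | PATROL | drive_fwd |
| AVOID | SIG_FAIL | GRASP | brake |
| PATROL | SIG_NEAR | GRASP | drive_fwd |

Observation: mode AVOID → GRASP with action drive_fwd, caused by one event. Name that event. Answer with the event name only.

try SIG_FAIL: (AVOID, SIG_FAIL) → (GRASP, brake)
try SIG_LOST: (AVOID, SIG_LOST) → (PATROL, brake)
try SIG_NEAR: (AVOID, SIG_NEAR) → (RETURN, brake)
try SIG_FAR: (AVOID, SIG_FAR) → (GRASP, drive_fwd)  ← matches

SIG_FAR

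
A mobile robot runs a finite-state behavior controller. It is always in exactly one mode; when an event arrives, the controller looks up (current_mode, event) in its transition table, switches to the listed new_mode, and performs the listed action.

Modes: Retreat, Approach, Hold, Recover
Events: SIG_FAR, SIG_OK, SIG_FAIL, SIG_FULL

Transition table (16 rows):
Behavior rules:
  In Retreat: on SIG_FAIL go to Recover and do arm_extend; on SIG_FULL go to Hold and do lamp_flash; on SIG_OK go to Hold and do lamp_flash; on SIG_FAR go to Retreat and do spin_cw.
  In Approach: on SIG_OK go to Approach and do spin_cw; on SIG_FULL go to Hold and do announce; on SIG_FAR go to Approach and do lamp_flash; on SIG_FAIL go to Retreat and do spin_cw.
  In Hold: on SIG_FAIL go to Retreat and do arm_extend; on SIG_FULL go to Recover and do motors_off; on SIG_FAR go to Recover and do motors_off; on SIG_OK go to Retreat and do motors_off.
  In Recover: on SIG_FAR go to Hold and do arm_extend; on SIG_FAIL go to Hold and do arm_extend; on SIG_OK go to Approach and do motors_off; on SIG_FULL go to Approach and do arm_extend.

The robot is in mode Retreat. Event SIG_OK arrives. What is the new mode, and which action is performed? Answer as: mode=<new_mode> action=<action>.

current mode = Retreat; filter table to that mode:
  (Retreat, SIG_FAIL) → (Recover, arm_extend)
  (Retreat, SIG_FULL) → (Hold, lamp_flash)
  (Retreat, SIG_OK) → (Hold, lamp_flash)  ← event matches
  (Retreat, SIG_FAR) → (Retreat, spin_cw)
event = SIG_OK selects (Hold, lamp_flash)

mode=Hold action=lamp_flash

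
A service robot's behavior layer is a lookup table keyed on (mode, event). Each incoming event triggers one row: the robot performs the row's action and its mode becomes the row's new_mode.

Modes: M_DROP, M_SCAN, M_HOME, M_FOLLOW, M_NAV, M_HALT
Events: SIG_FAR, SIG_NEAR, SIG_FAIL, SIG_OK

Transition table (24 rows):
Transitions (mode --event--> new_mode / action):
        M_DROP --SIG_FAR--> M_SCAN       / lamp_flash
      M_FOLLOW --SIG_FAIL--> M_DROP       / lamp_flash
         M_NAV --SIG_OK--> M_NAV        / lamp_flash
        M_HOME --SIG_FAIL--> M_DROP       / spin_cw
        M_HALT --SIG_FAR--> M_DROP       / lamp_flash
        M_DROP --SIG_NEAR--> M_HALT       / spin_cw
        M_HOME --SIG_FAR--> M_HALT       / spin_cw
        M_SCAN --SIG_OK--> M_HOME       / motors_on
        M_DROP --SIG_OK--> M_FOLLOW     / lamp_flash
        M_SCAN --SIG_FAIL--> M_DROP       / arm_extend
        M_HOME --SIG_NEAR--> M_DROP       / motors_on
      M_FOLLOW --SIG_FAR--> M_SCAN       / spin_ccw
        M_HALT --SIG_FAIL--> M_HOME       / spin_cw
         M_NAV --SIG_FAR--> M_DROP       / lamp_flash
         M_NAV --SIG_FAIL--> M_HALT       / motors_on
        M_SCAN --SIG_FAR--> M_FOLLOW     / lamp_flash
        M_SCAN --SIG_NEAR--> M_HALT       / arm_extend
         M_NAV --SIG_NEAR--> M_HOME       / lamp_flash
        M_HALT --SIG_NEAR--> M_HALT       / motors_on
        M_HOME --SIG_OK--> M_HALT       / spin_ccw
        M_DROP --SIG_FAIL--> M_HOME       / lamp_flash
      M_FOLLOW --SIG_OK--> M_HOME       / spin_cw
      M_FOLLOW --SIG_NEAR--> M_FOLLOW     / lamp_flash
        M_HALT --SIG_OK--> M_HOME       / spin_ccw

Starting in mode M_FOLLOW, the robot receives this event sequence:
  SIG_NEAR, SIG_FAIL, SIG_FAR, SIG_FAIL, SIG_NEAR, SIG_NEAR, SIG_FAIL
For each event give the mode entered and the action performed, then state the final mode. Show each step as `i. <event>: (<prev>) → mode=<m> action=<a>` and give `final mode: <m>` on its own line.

1. SIG_NEAR: (M_FOLLOW) → mode=M_FOLLOW action=lamp_flash
2. SIG_FAIL: (M_FOLLOW) → mode=M_DROP action=lamp_flash
3. SIG_FAR: (M_DROP) → mode=M_SCAN action=lamp_flash
4. SIG_FAIL: (M_SCAN) → mode=M_DROP action=arm_extend
5. SIG_NEAR: (M_DROP) → mode=M_HALT action=spin_cw
6. SIG_NEAR: (M_HALT) → mode=M_HALT action=motors_on
7. SIG_FAIL: (M_HALT) → mode=M_HOME action=spin_cw

final mode: M_HOME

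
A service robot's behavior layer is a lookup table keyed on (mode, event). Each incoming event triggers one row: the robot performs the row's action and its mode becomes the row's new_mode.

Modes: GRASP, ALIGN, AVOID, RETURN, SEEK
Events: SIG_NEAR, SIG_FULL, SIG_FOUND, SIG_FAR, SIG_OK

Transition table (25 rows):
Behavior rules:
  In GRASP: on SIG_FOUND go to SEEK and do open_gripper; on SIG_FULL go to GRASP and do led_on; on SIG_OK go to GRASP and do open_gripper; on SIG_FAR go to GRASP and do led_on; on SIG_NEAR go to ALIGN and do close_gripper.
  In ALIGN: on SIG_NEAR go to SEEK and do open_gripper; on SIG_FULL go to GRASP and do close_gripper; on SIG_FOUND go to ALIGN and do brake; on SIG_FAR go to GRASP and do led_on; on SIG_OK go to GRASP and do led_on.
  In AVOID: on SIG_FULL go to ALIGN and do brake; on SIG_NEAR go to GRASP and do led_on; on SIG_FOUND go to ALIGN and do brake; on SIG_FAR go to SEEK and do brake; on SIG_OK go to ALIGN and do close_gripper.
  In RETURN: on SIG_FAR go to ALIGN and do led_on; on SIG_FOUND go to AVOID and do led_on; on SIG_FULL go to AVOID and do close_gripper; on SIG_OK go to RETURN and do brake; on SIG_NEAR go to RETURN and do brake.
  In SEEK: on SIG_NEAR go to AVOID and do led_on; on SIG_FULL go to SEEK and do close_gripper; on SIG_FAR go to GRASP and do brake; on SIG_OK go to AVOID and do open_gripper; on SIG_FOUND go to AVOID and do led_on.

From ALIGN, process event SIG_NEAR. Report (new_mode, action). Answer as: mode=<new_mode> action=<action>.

current mode = ALIGN; filter table to that mode:
  (ALIGN, SIG_NEAR) → (SEEK, open_gripper)  ← event matches
  (ALIGN, SIG_FULL) → (GRASP, close_gripper)
  (ALIGN, SIG_FOUND) → (ALIGN, brake)
  (ALIGN, SIG_FAR) → (GRASP, led_on)
  (ALIGN, SIG_OK) → (GRASP, led_on)
event = SIG_NEAR selects (SEEK, open_gripper)

mode=SEEK action=open_gripper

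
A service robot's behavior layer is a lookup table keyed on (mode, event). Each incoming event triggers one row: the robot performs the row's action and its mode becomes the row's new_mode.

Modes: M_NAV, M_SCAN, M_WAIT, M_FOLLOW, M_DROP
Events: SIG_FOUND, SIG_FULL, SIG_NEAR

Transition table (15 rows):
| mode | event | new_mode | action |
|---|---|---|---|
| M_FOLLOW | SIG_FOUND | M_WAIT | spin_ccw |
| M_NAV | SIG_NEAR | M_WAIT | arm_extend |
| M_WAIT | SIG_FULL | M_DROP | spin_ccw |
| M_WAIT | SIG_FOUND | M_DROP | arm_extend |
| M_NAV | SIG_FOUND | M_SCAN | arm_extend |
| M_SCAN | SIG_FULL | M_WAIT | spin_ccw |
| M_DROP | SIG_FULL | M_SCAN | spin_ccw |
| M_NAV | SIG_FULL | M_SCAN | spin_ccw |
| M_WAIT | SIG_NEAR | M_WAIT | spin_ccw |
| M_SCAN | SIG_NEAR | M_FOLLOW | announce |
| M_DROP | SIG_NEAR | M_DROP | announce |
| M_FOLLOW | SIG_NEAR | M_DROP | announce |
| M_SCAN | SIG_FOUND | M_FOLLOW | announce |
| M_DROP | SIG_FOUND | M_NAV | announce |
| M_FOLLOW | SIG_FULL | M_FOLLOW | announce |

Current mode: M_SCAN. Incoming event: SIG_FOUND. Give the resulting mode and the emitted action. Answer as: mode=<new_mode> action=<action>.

mode=M_FOLLOW action=announce

current mode = M_SCAN; filter table to that mode:
  (M_SCAN, SIG_FULL) → (M_WAIT, spin_ccw)
  (M_SCAN, SIG_NEAR) → (M_FOLLOW, announce)
  (M_SCAN, SIG_FOUND) → (M_FOLLOW, announce)  ← event matches
event = SIG_FOUND selects (M_FOLLOW, announce)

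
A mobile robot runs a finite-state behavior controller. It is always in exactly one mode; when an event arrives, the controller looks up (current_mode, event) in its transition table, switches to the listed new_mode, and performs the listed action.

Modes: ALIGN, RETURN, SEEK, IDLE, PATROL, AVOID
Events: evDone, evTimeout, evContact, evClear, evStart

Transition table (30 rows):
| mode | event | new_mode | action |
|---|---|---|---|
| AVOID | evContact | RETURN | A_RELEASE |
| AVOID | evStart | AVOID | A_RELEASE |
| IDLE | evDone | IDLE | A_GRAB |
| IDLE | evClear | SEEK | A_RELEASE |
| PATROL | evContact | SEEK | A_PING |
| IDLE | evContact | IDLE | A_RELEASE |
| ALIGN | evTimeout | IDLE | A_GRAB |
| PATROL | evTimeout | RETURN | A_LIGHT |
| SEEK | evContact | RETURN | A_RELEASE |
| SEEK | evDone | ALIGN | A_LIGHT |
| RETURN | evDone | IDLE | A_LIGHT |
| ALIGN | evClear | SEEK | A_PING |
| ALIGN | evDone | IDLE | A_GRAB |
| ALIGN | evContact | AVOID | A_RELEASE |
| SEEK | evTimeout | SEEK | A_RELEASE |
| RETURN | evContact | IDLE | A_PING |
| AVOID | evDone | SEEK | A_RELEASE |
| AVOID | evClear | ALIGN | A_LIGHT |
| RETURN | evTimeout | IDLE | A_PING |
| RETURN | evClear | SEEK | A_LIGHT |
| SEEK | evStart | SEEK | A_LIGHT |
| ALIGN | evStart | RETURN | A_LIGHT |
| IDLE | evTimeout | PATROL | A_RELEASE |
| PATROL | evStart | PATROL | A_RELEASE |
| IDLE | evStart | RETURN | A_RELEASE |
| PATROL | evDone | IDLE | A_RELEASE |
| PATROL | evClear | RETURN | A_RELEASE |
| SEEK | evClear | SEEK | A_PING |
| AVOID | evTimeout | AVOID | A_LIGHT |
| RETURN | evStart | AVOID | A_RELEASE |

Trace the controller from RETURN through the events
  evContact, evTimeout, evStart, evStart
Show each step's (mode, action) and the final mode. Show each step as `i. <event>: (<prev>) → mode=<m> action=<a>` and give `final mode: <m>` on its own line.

final mode: PATROL

1. evContact: (RETURN) → mode=IDLE action=A_PING
2. evTimeout: (IDLE) → mode=PATROL action=A_RELEASE
3. evStart: (PATROL) → mode=PATROL action=A_RELEASE
4. evStart: (PATROL) → mode=PATROL action=A_RELEASE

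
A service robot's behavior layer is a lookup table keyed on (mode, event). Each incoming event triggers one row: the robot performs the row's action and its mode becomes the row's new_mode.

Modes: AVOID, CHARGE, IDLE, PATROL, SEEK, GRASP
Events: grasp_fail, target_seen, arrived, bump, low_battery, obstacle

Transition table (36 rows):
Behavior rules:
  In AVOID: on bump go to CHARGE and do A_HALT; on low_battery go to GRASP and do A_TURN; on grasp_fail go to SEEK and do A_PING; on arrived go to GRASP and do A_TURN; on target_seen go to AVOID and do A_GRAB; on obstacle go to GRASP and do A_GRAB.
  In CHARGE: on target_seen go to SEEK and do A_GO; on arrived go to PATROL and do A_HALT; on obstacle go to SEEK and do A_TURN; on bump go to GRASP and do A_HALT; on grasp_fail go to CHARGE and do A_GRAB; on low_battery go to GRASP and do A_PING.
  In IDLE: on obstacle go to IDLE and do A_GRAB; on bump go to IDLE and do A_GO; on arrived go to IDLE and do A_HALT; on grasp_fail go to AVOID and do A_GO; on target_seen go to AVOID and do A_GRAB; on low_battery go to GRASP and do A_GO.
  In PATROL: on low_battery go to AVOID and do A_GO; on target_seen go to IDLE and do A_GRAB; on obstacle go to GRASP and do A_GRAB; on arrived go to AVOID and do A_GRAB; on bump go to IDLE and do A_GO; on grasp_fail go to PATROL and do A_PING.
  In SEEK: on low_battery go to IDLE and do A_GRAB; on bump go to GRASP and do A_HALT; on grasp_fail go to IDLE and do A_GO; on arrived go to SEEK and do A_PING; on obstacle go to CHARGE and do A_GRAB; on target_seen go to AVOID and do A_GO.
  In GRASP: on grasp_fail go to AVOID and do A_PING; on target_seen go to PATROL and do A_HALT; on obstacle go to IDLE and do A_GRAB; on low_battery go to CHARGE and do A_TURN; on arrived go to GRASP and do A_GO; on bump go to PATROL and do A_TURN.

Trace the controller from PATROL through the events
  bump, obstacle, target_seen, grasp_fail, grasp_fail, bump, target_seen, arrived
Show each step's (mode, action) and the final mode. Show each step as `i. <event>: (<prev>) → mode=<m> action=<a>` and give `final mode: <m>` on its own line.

1. bump: (PATROL) → mode=IDLE action=A_GO
2. obstacle: (IDLE) → mode=IDLE action=A_GRAB
3. target_seen: (IDLE) → mode=AVOID action=A_GRAB
4. grasp_fail: (AVOID) → mode=SEEK action=A_PING
5. grasp_fail: (SEEK) → mode=IDLE action=A_GO
6. bump: (IDLE) → mode=IDLE action=A_GO
7. target_seen: (IDLE) → mode=AVOID action=A_GRAB
8. arrived: (AVOID) → mode=GRASP action=A_TURN

final mode: GRASP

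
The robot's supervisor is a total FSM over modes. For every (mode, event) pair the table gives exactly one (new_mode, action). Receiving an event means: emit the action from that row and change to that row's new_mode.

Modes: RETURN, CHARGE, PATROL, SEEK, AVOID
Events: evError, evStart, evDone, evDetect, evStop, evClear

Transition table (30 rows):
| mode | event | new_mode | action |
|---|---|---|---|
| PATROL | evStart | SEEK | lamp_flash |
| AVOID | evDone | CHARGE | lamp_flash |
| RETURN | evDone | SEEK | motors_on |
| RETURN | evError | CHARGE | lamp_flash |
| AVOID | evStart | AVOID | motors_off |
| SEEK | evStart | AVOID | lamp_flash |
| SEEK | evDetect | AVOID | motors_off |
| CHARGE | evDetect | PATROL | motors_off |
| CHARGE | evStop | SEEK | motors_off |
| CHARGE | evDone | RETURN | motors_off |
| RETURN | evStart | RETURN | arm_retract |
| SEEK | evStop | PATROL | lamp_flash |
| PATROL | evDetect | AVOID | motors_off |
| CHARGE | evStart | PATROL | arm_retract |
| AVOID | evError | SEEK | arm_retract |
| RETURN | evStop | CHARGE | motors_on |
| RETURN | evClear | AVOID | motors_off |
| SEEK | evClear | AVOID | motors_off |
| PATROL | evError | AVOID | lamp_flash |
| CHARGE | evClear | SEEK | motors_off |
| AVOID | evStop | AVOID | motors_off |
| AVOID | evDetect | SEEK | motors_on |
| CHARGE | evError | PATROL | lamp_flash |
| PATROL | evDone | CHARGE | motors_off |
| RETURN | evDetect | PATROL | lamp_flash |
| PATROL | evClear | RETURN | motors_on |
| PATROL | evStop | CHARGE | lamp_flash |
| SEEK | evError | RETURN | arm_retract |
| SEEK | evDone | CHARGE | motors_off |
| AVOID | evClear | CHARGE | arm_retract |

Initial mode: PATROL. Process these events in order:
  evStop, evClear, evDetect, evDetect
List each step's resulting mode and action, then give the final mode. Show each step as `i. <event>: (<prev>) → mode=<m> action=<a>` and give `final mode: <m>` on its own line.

1. evStop: (PATROL) → mode=CHARGE action=lamp_flash
2. evClear: (CHARGE) → mode=SEEK action=motors_off
3. evDetect: (SEEK) → mode=AVOID action=motors_off
4. evDetect: (AVOID) → mode=SEEK action=motors_on

final mode: SEEK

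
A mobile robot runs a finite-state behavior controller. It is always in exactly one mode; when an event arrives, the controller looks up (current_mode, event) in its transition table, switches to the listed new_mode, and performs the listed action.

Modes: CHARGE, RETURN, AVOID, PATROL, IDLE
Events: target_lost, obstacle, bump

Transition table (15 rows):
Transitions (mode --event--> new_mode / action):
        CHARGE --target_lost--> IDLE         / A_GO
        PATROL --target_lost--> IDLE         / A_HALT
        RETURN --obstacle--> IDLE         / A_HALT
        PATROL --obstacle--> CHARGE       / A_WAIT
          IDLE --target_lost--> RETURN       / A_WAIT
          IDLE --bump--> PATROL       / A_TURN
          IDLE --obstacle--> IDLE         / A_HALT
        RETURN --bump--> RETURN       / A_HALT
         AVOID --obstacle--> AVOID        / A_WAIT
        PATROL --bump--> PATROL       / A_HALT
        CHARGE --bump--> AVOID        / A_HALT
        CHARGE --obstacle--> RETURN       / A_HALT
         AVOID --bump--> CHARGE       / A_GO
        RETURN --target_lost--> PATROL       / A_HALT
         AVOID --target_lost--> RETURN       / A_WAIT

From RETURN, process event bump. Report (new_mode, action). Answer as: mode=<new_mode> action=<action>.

current mode = RETURN; filter table to that mode:
  (RETURN, obstacle) → (IDLE, A_HALT)
  (RETURN, bump) → (RETURN, A_HALT)  ← event matches
  (RETURN, target_lost) → (PATROL, A_HALT)
event = bump selects (RETURN, A_HALT)

mode=RETURN action=A_HALT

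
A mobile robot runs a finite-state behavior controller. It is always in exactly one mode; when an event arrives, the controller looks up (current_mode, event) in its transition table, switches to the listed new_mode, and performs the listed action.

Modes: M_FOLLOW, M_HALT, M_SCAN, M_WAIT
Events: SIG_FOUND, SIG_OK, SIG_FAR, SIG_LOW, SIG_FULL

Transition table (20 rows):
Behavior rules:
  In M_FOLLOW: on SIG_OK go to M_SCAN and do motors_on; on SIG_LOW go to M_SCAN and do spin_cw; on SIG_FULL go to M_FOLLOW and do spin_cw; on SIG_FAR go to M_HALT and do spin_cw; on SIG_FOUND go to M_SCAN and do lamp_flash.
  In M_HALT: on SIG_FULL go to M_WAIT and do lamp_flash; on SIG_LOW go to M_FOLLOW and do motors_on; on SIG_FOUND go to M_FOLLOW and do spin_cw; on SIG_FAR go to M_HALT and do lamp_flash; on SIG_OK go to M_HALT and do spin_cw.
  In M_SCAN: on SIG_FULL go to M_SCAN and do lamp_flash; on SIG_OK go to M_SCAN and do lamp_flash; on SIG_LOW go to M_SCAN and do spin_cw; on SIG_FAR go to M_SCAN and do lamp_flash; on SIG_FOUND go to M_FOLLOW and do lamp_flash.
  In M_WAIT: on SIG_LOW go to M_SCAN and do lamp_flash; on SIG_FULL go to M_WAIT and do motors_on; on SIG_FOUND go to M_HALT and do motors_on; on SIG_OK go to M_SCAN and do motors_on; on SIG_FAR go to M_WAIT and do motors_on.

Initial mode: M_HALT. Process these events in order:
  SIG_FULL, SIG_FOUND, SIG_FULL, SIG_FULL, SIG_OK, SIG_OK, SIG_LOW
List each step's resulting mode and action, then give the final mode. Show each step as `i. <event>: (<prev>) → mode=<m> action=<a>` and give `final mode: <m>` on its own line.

1. SIG_FULL: (M_HALT) → mode=M_WAIT action=lamp_flash
2. SIG_FOUND: (M_WAIT) → mode=M_HALT action=motors_on
3. SIG_FULL: (M_HALT) → mode=M_WAIT action=lamp_flash
4. SIG_FULL: (M_WAIT) → mode=M_WAIT action=motors_on
5. SIG_OK: (M_WAIT) → mode=M_SCAN action=motors_on
6. SIG_OK: (M_SCAN) → mode=M_SCAN action=lamp_flash
7. SIG_LOW: (M_SCAN) → mode=M_SCAN action=spin_cw

final mode: M_SCAN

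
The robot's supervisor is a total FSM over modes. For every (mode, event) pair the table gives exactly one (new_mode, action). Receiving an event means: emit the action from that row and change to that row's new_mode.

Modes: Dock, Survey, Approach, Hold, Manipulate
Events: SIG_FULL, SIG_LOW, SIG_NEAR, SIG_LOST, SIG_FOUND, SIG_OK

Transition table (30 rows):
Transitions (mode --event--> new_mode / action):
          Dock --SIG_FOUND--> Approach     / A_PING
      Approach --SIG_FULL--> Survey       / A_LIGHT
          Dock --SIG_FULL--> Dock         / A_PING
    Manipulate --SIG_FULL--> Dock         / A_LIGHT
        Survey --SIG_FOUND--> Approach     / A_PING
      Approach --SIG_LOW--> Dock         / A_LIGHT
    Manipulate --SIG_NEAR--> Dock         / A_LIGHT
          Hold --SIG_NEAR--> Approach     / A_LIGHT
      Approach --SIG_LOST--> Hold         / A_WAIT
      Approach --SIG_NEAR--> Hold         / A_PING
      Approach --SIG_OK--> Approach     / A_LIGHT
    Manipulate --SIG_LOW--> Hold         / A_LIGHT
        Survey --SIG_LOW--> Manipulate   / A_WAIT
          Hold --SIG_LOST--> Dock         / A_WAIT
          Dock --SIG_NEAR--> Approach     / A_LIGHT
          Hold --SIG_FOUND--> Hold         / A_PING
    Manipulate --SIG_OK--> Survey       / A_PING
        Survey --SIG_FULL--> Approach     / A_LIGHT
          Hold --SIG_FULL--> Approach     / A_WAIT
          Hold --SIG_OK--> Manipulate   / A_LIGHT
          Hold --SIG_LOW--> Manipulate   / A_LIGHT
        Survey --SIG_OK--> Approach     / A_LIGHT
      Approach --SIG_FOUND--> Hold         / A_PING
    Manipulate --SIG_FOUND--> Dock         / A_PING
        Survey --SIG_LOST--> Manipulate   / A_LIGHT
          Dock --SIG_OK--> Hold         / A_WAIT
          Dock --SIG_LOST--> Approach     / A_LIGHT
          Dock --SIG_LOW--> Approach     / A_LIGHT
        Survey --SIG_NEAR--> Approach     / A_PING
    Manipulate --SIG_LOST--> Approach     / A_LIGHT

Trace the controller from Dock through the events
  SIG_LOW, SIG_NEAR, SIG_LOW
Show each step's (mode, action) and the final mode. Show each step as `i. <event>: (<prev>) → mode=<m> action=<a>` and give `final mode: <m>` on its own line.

final mode: Manipulate

1. SIG_LOW: (Dock) → mode=Approach action=A_LIGHT
2. SIG_NEAR: (Approach) → mode=Hold action=A_PING
3. SIG_LOW: (Hold) → mode=Manipulate action=A_LIGHT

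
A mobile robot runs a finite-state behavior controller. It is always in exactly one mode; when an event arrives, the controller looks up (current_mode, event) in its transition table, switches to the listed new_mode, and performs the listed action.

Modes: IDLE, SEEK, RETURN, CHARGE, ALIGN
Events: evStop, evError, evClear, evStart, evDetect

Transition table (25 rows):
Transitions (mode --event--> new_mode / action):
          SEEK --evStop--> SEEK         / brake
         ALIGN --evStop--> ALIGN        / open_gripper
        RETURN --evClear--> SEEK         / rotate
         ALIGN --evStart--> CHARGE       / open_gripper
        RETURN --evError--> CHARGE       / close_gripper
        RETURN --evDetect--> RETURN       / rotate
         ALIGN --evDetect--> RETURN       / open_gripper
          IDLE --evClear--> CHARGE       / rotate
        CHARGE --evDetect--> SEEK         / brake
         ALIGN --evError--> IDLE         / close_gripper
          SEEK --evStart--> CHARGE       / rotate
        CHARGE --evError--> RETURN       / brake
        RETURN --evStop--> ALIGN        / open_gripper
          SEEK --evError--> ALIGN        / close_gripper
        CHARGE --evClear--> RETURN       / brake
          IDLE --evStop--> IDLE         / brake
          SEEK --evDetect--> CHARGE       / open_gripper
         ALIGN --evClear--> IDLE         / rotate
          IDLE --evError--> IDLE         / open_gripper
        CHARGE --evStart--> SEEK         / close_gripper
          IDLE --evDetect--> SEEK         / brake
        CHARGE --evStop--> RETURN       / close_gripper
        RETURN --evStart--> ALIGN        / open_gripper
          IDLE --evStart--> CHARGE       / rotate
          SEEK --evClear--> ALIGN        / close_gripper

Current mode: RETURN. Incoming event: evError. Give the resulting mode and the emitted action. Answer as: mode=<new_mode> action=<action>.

mode=CHARGE action=close_gripper

current mode = RETURN; filter table to that mode:
  (RETURN, evClear) → (SEEK, rotate)
  (RETURN, evError) → (CHARGE, close_gripper)  ← event matches
  (RETURN, evDetect) → (RETURN, rotate)
  (RETURN, evStop) → (ALIGN, open_gripper)
  (RETURN, evStart) → (ALIGN, open_gripper)
event = evError selects (CHARGE, close_gripper)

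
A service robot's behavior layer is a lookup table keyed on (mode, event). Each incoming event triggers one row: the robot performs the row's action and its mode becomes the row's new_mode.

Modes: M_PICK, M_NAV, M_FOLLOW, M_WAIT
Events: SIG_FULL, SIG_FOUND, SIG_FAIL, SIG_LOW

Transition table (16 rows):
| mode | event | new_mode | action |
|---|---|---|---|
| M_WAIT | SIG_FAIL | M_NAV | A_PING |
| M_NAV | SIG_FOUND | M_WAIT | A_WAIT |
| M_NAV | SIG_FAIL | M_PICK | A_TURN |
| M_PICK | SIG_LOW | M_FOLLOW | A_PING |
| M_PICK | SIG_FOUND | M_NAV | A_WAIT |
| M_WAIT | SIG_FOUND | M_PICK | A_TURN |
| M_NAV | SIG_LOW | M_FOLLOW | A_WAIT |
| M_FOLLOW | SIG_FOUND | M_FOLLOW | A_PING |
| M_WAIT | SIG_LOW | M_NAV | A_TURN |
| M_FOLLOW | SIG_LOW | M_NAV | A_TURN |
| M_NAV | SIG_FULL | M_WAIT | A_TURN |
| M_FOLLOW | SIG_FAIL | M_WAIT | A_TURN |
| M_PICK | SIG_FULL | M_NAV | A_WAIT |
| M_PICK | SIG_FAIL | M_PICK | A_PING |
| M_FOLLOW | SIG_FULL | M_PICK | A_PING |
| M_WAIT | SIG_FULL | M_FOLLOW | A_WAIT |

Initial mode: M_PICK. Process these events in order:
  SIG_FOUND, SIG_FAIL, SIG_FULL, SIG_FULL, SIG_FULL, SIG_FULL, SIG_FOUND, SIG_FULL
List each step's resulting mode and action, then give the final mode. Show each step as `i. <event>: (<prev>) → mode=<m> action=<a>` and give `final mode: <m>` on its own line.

final mode: M_WAIT

1. SIG_FOUND: (M_PICK) → mode=M_NAV action=A_WAIT
2. SIG_FAIL: (M_NAV) → mode=M_PICK action=A_TURN
3. SIG_FULL: (M_PICK) → mode=M_NAV action=A_WAIT
4. SIG_FULL: (M_NAV) → mode=M_WAIT action=A_TURN
5. SIG_FULL: (M_WAIT) → mode=M_FOLLOW action=A_WAIT
6. SIG_FULL: (M_FOLLOW) → mode=M_PICK action=A_PING
7. SIG_FOUND: (M_PICK) → mode=M_NAV action=A_WAIT
8. SIG_FULL: (M_NAV) → mode=M_WAIT action=A_TURN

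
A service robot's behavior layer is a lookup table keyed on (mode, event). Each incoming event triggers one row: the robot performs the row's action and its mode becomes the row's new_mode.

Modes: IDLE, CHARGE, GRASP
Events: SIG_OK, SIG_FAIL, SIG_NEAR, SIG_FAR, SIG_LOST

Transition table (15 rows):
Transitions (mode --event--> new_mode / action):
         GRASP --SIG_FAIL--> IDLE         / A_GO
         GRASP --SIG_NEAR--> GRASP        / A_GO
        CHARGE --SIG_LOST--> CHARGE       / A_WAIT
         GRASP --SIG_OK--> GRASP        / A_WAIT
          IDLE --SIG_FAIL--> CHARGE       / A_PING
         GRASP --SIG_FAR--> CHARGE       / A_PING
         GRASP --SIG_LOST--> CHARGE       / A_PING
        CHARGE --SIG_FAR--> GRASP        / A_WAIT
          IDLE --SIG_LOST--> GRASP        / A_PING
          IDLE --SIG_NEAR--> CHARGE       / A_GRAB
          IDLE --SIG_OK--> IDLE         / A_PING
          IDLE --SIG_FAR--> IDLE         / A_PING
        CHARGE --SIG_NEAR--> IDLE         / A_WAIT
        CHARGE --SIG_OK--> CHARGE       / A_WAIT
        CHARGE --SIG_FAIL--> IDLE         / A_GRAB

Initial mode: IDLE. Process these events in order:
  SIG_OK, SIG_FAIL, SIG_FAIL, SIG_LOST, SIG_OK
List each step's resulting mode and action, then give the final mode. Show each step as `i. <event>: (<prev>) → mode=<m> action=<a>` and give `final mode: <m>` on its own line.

1. SIG_OK: (IDLE) → mode=IDLE action=A_PING
2. SIG_FAIL: (IDLE) → mode=CHARGE action=A_PING
3. SIG_FAIL: (CHARGE) → mode=IDLE action=A_GRAB
4. SIG_LOST: (IDLE) → mode=GRASP action=A_PING
5. SIG_OK: (GRASP) → mode=GRASP action=A_WAIT

final mode: GRASP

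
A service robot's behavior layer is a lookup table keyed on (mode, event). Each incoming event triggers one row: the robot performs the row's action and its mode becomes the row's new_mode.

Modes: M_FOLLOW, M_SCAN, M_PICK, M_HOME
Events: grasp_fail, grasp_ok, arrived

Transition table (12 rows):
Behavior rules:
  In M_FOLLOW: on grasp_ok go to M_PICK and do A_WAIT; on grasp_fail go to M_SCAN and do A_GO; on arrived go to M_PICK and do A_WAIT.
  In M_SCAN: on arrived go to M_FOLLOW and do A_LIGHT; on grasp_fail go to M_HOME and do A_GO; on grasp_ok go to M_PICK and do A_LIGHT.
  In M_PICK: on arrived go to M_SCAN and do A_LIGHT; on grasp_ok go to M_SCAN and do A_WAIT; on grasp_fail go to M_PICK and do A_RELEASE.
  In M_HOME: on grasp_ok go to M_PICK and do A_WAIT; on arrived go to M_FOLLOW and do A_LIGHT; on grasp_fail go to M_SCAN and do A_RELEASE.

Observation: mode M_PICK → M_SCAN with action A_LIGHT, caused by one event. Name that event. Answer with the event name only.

try grasp_fail: (M_PICK, grasp_fail) → (M_PICK, A_RELEASE)
try grasp_ok: (M_PICK, grasp_ok) → (M_SCAN, A_WAIT)
try arrived: (M_PICK, arrived) → (M_SCAN, A_LIGHT)  ← matches

arrived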